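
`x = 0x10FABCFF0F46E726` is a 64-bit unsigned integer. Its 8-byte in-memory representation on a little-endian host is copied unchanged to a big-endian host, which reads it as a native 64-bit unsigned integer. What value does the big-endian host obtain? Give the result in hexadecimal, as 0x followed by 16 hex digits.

Stored little-endian, the bytes at ascending addresses are 26 E7 46 0F FF BC FA 10.
Read back as big-endian, the last byte is least significant, giving 0x26E7460FFFBCFA10.

0x26E7460FFFBCFA10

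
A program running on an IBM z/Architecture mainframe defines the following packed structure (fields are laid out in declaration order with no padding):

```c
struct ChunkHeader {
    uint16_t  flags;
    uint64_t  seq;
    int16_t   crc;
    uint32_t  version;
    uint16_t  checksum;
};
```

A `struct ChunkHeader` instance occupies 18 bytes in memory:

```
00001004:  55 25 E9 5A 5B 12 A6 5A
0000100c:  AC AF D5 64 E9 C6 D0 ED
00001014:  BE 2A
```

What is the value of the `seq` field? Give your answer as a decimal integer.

16814852294399667375

`seq` follows `flags` (2 bytes), so it starts at byte offset 2 and occupies 8 bytes.
Bytes at offsets 2..9: E9 5A 5B 12 A6 5A AC AF.
Big-endian: lowest address holds the most-significant byte.
The bytes are already most-significant first: 0xE95A5B12A65AACAF.
0xE95A5B12A65AACAF = 16814852294399667375.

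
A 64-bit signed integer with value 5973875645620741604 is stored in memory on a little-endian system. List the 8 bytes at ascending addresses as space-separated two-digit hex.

5973875645620741604 in hexadecimal, padded to 64 bits, is 0x52E7783FAD94E5E4.
Split into bytes (most-significant first): 52 E7 78 3F AD 94 E5 E4.
In little-endian order the low byte comes first in memory.
So at ascending addresses the bytes are E4 E5 94 AD 3F 78 E7 52.

E4 E5 94 AD 3F 78 E7 52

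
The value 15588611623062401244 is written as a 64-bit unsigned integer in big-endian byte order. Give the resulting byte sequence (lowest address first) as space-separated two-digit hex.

D8 55 DF AD DE 28 F0 DC

15588611623062401244 in hexadecimal, padded to 64 bits, is 0xD855DFADDE28F0DC.
Split into bytes (most-significant first): D8 55 DF AD DE 28 F0 DC.
Big-endian stores the most-significant byte at the lowest address.
So the memory order matches the most-significant-first order: D8 55 DF AD DE 28 F0 DC.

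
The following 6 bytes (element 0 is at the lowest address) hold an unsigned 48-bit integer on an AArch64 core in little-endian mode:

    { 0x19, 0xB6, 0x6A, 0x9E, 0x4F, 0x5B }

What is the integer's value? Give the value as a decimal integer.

100397518337561

Little-endian stores the least-significant byte at the lowest address.
Reassemble most-significant byte first: 5B 4F 9E 6A B6 19 → 0x5B4F9E6AB619.
0x5B4F9E6AB619 = 100397518337561.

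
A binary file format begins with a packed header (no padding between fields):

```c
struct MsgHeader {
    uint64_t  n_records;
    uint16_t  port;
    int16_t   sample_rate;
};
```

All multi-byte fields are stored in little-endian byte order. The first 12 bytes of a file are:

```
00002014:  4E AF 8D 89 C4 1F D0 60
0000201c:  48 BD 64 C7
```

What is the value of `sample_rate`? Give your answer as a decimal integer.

`sample_rate` follows `n_records` (8 B), `port` (2 B), so it starts at offset 8 + 2 = 10 and occupies 2 bytes.
Bytes at offsets 10..11: 64 C7.
In little-endian order the low byte comes first in memory.
Reassemble most-significant byte first: C7 64 → 0xC764.
Top bit is set, so as a signed 16-bit value this is 0xC764 − 2^16 = -14492.

-14492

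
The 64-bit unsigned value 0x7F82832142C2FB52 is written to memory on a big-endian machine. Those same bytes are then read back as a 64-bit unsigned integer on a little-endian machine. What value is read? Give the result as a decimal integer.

5979586519550362239

Stored big-endian, the bytes at ascending addresses are 7F 82 83 21 42 C2 FB 52.
Read back as little-endian, the first byte is least significant, giving 0x52FBC2422183827F.
0x52FBC2422183827F = 5979586519550362239.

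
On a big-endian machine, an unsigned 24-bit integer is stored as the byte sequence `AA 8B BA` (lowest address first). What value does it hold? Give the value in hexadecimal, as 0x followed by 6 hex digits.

Big-endian stores the most-significant byte at the lowest address.
The bytes are already most-significant first: 0xAA8BBA.

0xAA8BBA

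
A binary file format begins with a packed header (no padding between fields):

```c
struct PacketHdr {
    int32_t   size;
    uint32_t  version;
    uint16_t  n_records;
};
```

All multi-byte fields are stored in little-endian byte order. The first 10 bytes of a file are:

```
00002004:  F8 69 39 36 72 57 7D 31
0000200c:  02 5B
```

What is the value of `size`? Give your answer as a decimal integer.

909732344

`size` is the first field, at byte offset 0, occupying 4 bytes.
Bytes at offsets 0..3: F8 69 39 36.
Little-endian: lowest address holds the least-significant byte.
Reassemble most-significant byte first: 36 39 69 F8 → 0x363969F8.
0x363969F8 = 909732344.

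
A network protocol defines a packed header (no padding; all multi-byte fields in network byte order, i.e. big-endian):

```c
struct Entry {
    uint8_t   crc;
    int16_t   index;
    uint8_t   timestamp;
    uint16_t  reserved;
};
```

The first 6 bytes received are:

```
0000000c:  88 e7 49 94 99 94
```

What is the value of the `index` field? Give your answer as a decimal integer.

-6327

`index` follows `crc` (1 byte), so it starts at byte offset 1 and occupies 2 bytes.
Bytes at offsets 1..2: E7 49.
Big-endian stores the most-significant byte at the lowest address.
The bytes are already most-significant first: 0xE749.
Top bit is set, so as a signed 16-bit value this is 0xE749 − 2^16 = -6327.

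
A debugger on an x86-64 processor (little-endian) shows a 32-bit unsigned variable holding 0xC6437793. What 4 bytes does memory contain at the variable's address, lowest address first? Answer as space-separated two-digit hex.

93 77 43 C6

Split into bytes (most-significant first): C6 43 77 93.
In little-endian order the low byte comes first in memory.
So at ascending addresses the bytes are 93 77 43 C6.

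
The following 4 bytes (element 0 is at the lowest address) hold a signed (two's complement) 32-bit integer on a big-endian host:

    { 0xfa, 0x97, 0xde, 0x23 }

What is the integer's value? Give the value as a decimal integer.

-90710493

In big-endian order the high byte comes first in memory.
The bytes are already most-significant first: 0xFA97DE23.
Top bit is set, so as a signed 32-bit value this is 0xFA97DE23 − 2^32 = -90710493.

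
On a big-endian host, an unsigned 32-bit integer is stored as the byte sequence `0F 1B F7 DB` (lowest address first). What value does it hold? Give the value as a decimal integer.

Big-endian stores the most-significant byte at the lowest address.
The bytes are already most-significant first: 0x0F1BF7DB.
0x0F1BF7DB = 253491163.

253491163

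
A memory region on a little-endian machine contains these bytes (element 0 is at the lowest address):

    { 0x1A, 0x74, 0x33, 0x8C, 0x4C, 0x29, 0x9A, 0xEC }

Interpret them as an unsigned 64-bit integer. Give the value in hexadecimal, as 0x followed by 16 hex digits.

0xEC9A294C8C33741A

Little-endian stores the least-significant byte at the lowest address.
Reassemble most-significant byte first: EC 9A 29 4C 8C 33 74 1A → 0xEC9A294C8C33741A.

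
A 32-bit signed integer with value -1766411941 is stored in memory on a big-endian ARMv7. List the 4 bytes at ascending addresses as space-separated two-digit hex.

96 B6 B1 5B

Two's complement of -1766411941 in 32 bits: 1766411941 = 0x69494EA5; invert → 0x96B6B15A; add 1 → 0x96B6B15B.
Split into bytes (most-significant first): 96 B6 B1 5B.
In big-endian order the high byte comes first in memory.
So the memory order matches the most-significant-first order: 96 B6 B1 5B.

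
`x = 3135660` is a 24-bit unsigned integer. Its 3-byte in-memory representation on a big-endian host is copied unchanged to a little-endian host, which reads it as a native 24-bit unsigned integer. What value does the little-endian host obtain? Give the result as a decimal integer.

11327535

3135660 in 24-bit hexadecimal is 0x2FD8AC.
Stored big-endian, the bytes at ascending addresses are 2F D8 AC.
Read back as little-endian, the first byte is least significant, giving 0xACD82F.
0xACD82F = 11327535.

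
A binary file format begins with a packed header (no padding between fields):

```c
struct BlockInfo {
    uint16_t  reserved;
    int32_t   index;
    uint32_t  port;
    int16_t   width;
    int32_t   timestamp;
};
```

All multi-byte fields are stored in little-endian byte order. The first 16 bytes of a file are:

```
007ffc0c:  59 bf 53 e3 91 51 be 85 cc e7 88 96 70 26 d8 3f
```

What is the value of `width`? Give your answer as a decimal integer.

-27000

`width` follows `reserved` (2 B), `index` (4 B), `port` (4 B), so it starts at offset 2 + 4 + 4 = 10 and occupies 2 bytes.
Bytes at offsets 10..11: 88 96.
Little-endian: lowest address holds the least-significant byte.
Reassemble most-significant byte first: 96 88 → 0x9688.
Top bit is set, so as a signed 16-bit value this is 0x9688 − 2^16 = -27000.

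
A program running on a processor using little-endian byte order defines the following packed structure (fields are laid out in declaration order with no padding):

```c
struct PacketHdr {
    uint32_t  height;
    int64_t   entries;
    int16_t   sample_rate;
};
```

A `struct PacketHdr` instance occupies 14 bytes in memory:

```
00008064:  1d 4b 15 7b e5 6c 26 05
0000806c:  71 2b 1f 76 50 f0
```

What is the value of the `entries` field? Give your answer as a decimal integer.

8511569585171229925

`entries` follows `height` (4 bytes), so it starts at byte offset 4 and occupies 8 bytes.
Bytes at offsets 4..11: E5 6C 26 05 71 2B 1F 76.
In little-endian order the low byte comes first in memory.
Reassemble most-significant byte first: 76 1F 2B 71 05 26 6C E5 → 0x761F2B7105266CE5.
0x761F2B7105266CE5 = 8511569585171229925.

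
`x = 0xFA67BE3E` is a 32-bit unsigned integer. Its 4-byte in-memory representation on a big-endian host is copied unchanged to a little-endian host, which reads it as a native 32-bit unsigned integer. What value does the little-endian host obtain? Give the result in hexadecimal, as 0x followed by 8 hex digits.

Stored big-endian, the bytes at ascending addresses are FA 67 BE 3E.
Read back as little-endian, the first byte is least significant, giving 0x3EBE67FA.

0x3EBE67FA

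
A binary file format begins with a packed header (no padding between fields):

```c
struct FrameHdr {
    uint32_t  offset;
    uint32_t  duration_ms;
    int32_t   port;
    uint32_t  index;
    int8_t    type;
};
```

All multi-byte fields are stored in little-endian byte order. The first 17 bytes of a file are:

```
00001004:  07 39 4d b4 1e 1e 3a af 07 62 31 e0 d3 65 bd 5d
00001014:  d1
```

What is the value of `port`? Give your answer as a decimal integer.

`port` follows `offset` (4 B), `duration_ms` (4 B), so it starts at offset 4 + 4 = 8 and occupies 4 bytes.
Bytes at offsets 8..11: 07 62 31 E0.
In little-endian order the low byte comes first in memory.
Reassemble most-significant byte first: E0 31 62 07 → 0xE0316207.
Top bit is set, so as a signed 32-bit value this is 0xE0316207 − 2^32 = -533634553.

-533634553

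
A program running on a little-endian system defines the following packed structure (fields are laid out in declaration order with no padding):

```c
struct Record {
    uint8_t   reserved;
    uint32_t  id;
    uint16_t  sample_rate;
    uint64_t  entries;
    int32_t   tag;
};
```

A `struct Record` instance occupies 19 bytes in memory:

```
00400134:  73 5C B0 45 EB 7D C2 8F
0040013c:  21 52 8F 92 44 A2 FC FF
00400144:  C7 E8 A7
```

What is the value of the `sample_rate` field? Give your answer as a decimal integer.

`sample_rate` follows `reserved` (1 B), `id` (4 B), so it starts at offset 1 + 4 = 5 and occupies 2 bytes.
Bytes at offsets 5..6: 7D C2.
In little-endian order the low byte comes first in memory.
Reassemble most-significant byte first: C2 7D → 0xC27D.
0xC27D = 49789.

49789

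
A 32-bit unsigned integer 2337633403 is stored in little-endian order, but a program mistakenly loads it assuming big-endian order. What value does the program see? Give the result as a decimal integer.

2337633403 in 32-bit hexadecimal is 0x8B55747B.
Stored little-endian, the bytes at ascending addresses are 7B 74 55 8B.
Read back as big-endian, the last byte is least significant, giving 0x7B74558B.
0x7B74558B = 2071221643.

2071221643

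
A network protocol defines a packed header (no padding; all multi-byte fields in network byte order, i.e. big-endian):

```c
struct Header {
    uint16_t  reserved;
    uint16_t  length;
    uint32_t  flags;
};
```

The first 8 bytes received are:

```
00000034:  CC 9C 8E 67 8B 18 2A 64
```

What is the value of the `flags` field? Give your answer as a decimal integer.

`flags` follows `reserved` (2 B), `length` (2 B), so it starts at offset 2 + 2 = 4 and occupies 4 bytes.
Bytes at offsets 4..7: 8B 18 2A 64.
Big-endian stores the most-significant byte at the lowest address.
The bytes are already most-significant first: 0x8B182A64.
0x8B182A64 = 2333616740.

2333616740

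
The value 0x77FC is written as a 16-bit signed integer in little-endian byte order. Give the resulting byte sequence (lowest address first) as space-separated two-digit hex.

FC 77

Split into bytes (most-significant first): 77 FC.
Little-endian: lowest address holds the least-significant byte.
So at ascending addresses the bytes are FC 77.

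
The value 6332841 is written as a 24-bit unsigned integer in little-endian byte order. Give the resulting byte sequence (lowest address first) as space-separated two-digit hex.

6332841 in hexadecimal, padded to 24 bits, is 0x60A1A9.
Split into bytes (most-significant first): 60 A1 A9.
In little-endian order the low byte comes first in memory.
So at ascending addresses the bytes are A9 A1 60.

A9 A1 60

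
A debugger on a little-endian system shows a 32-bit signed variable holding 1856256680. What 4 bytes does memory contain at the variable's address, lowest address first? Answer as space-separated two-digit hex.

A8 3A A4 6E

1856256680 in hexadecimal, padded to 32 bits, is 0x6EA43AA8.
Split into bytes (most-significant first): 6E A4 3A A8.
Little-endian stores the least-significant byte at the lowest address.
So at ascending addresses the bytes are A8 3A A4 6E.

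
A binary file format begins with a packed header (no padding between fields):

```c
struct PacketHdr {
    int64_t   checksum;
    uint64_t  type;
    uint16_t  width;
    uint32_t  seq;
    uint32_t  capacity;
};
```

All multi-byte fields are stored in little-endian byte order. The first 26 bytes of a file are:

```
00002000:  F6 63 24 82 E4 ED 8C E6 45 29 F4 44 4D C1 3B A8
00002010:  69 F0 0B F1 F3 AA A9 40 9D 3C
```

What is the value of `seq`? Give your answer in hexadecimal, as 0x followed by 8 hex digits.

`seq` follows `checksum` (8 B), `type` (8 B), `width` (2 B), so it starts at offset 8 + 8 + 2 = 18 and occupies 4 bytes.
Bytes at offsets 18..21: 0B F1 F3 AA.
Little-endian stores the least-significant byte at the lowest address.
Reassemble most-significant byte first: AA F3 F1 0B → 0xAAF3F10B.

0xAAF3F10B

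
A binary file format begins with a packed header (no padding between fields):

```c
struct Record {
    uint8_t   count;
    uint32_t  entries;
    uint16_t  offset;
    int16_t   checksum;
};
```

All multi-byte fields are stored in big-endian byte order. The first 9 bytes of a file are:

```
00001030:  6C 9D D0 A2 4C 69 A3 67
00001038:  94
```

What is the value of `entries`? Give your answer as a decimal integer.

`entries` follows `count` (1 byte), so it starts at byte offset 1 and occupies 4 bytes.
Bytes at offsets 1..4: 9D D0 A2 4C.
In big-endian order the high byte comes first in memory.
The bytes are already most-significant first: 0x9DD0A24C.
0x9DD0A24C = 2647695948.

2647695948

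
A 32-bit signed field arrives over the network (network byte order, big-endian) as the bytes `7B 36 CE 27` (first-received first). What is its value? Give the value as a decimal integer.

Big-endian stores the most-significant byte at the lowest address.
The bytes are already most-significant first: 0x7B36CE27.
0x7B36CE27 = 2067189287.

2067189287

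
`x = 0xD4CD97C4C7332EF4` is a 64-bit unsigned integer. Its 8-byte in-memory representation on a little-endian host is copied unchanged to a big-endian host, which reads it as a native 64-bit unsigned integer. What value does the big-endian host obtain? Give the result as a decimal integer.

Stored little-endian, the bytes at ascending addresses are F4 2E 33 C7 C4 97 CD D4.
Read back as big-endian, the last byte is least significant, giving 0xF42E33C7C497CDD4.
0xF42E33C7C497CDD4 = 17595057727272898004.

17595057727272898004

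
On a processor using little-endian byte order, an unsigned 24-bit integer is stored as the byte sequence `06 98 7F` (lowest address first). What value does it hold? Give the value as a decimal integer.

8361990

In little-endian order the low byte comes first in memory.
Reassemble most-significant byte first: 7F 98 06 → 0x7F9806.
0x7F9806 = 8361990.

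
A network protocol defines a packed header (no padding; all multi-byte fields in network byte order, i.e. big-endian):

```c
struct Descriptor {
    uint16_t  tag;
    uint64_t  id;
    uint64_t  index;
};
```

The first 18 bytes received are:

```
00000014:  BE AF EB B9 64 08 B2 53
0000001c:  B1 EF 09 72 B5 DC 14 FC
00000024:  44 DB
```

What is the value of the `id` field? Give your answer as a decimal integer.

16985717458118881775

`id` follows `tag` (2 bytes), so it starts at byte offset 2 and occupies 8 bytes.
Bytes at offsets 2..9: EB B9 64 08 B2 53 B1 EF.
In big-endian order the high byte comes first in memory.
The bytes are already most-significant first: 0xEBB96408B253B1EF.
0xEBB96408B253B1EF = 16985717458118881775.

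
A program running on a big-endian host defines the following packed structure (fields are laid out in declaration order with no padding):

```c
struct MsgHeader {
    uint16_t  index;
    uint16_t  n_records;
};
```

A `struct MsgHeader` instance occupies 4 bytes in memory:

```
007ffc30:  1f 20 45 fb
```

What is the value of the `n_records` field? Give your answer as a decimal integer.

`n_records` follows `index` (2 bytes), so it starts at byte offset 2 and occupies 2 bytes.
Bytes at offsets 2..3: 45 FB.
In big-endian order the high byte comes first in memory.
The bytes are already most-significant first: 0x45FB.
0x45FB = 17915.

17915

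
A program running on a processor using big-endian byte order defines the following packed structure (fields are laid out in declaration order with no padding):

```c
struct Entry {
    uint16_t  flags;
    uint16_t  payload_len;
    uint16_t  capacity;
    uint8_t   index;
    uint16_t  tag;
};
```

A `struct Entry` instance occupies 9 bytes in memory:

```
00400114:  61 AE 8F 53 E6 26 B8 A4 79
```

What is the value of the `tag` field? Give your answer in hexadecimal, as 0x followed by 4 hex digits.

`tag` follows `flags` (2 B), `payload_len` (2 B), `capacity` (2 B), `index` (1 B), so it starts at offset 2 + 2 + 2 + 1 = 7 and occupies 2 bytes.
Bytes at offsets 7..8: A4 79.
Big-endian: lowest address holds the most-significant byte.
The bytes are already most-significant first: 0xA479.

0xA479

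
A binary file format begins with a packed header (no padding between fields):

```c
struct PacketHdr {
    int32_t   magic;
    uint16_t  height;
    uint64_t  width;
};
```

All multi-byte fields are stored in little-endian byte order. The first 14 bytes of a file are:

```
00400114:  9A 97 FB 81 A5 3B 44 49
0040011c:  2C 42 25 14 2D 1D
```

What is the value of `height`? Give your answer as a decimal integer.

15269

`height` follows `magic` (4 bytes), so it starts at byte offset 4 and occupies 2 bytes.
Bytes at offsets 4..5: A5 3B.
Little-endian: lowest address holds the least-significant byte.
Reassemble most-significant byte first: 3B A5 → 0x3BA5.
0x3BA5 = 15269.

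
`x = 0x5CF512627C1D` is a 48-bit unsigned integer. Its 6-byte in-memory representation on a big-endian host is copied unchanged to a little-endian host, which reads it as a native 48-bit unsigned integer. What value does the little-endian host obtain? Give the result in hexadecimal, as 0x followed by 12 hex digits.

0x1D7C6212F55C

Stored big-endian, the bytes at ascending addresses are 5C F5 12 62 7C 1D.
Read back as little-endian, the first byte is least significant, giving 0x1D7C6212F55C.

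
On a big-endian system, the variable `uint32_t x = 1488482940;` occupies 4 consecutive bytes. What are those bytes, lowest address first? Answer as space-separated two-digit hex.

58 B8 72 7C

1488482940 in hexadecimal, padded to 32 bits, is 0x58B8727C.
Split into bytes (most-significant first): 58 B8 72 7C.
Big-endian stores the most-significant byte at the lowest address.
So the memory order matches the most-significant-first order: 58 B8 72 7C.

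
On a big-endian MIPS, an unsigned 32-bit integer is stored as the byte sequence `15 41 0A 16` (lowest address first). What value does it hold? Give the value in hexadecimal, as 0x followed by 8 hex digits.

0x15410A16

Big-endian stores the most-significant byte at the lowest address.
The bytes are already most-significant first: 0x15410A16.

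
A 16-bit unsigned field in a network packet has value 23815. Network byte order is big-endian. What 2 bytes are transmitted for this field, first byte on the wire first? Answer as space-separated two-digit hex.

5D 07

23815 in hexadecimal, padded to 16 bits, is 0x5D07.
Split into bytes (most-significant first): 5D 07.
Big-endian stores the most-significant byte at the lowest address.
So the memory order matches the most-significant-first order: 5D 07.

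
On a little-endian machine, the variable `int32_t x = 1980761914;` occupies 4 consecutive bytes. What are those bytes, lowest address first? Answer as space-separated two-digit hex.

3A 07 10 76

1980761914 in hexadecimal, padded to 32 bits, is 0x7610073A.
Split into bytes (most-significant first): 76 10 07 3A.
Little-endian stores the least-significant byte at the lowest address.
So at ascending addresses the bytes are 3A 07 10 76.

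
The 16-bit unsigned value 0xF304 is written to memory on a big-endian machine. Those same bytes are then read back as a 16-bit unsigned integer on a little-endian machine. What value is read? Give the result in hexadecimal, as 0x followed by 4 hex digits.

0x04F3

Stored big-endian, the bytes at ascending addresses are F3 04.
Read back as little-endian, the first byte is least significant, giving 0x04F3.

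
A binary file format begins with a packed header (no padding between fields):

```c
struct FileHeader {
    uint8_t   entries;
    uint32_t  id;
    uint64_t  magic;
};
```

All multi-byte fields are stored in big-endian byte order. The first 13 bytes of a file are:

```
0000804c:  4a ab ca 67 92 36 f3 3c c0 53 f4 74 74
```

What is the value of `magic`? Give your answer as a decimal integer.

3959575294128714868

`magic` follows `entries` (1 B), `id` (4 B), so it starts at offset 1 + 4 = 5 and occupies 8 bytes.
Bytes at offsets 5..12: 36 F3 3C C0 53 F4 74 74.
In big-endian order the high byte comes first in memory.
The bytes are already most-significant first: 0x36F33CC053F47474.
0x36F33CC053F47474 = 3959575294128714868.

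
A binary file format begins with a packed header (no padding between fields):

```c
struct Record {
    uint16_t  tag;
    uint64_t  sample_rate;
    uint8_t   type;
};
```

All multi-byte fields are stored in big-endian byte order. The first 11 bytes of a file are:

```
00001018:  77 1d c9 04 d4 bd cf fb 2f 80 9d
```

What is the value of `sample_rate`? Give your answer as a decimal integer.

14484936213233610624

`sample_rate` follows `tag` (2 bytes), so it starts at byte offset 2 and occupies 8 bytes.
Bytes at offsets 2..9: C9 04 D4 BD CF FB 2F 80.
Big-endian: lowest address holds the most-significant byte.
The bytes are already most-significant first: 0xC904D4BDCFFB2F80.
0xC904D4BDCFFB2F80 = 14484936213233610624.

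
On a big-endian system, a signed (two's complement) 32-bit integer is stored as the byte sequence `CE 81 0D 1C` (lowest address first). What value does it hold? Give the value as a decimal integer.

Big-endian: lowest address holds the most-significant byte.
The bytes are already most-significant first: 0xCE810D1C.
Top bit is set, so as a signed 32-bit value this is 0xCE810D1C − 2^32 = -830403300.

-830403300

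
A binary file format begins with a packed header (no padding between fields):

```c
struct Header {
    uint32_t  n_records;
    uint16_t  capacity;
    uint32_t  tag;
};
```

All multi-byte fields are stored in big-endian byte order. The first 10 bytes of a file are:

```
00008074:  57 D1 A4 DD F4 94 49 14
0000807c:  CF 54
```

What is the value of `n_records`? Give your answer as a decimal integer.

1473357021

`n_records` is the first field, at byte offset 0, occupying 4 bytes.
Bytes at offsets 0..3: 57 D1 A4 DD.
Big-endian: lowest address holds the most-significant byte.
The bytes are already most-significant first: 0x57D1A4DD.
0x57D1A4DD = 1473357021.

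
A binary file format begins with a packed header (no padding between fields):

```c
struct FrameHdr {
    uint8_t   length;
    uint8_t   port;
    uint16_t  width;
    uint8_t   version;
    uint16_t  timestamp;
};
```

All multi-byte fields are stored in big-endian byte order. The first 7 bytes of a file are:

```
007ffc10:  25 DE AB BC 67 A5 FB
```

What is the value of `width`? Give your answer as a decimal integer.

43964

`width` follows `length` (1 B), `port` (1 B), so it starts at offset 1 + 1 = 2 and occupies 2 bytes.
Bytes at offsets 2..3: AB BC.
Big-endian: lowest address holds the most-significant byte.
The bytes are already most-significant first: 0xABBC.
0xABBC = 43964.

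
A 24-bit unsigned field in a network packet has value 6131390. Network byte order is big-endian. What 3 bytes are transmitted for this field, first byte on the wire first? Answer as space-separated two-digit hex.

6131390 in hexadecimal, padded to 24 bits, is 0x5D8EBE.
Split into bytes (most-significant first): 5D 8E BE.
Big-endian stores the most-significant byte at the lowest address.
So the memory order matches the most-significant-first order: 5D 8E BE.

5D 8E BE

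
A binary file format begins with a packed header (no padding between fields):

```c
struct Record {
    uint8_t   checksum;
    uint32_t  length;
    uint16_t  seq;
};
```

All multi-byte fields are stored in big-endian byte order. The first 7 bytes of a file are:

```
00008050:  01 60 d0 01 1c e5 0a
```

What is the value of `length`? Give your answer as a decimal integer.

`length` follows `checksum` (1 byte), so it starts at byte offset 1 and occupies 4 bytes.
Bytes at offsets 1..4: 60 D0 01 1C.
Big-endian stores the most-significant byte at the lowest address.
The bytes are already most-significant first: 0x60D0011C.
0x60D0011C = 1624244508.

1624244508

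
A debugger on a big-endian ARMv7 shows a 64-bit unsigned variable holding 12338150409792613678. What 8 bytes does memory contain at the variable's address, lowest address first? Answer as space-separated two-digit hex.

12338150409792613678 in hexadecimal, padded to 64 bits, is 0xAB39EA6D69076D2E.
Split into bytes (most-significant first): AB 39 EA 6D 69 07 6D 2E.
In big-endian order the high byte comes first in memory.
So the memory order matches the most-significant-first order: AB 39 EA 6D 69 07 6D 2E.

AB 39 EA 6D 69 07 6D 2E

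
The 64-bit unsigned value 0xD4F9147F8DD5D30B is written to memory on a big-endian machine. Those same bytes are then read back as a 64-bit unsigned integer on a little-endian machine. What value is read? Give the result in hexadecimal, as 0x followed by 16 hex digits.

0x0BD3D58D7F14F9D4

Stored big-endian, the bytes at ascending addresses are D4 F9 14 7F 8D D5 D3 0B.
Read back as little-endian, the first byte is least significant, giving 0x0BD3D58D7F14F9D4.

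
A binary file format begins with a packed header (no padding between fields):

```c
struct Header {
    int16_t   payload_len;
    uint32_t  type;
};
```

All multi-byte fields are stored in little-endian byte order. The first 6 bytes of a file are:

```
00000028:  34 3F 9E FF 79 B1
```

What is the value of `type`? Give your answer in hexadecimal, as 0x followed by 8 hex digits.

`type` follows `payload_len` (2 bytes), so it starts at byte offset 2 and occupies 4 bytes.
Bytes at offsets 2..5: 9E FF 79 B1.
In little-endian order the low byte comes first in memory.
Reassemble most-significant byte first: B1 79 FF 9E → 0xB179FF9E.

0xB179FF9E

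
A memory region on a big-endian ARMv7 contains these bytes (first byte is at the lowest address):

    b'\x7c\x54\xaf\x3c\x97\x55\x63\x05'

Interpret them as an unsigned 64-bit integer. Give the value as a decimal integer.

8958978233518613253

Big-endian stores the most-significant byte at the lowest address.
The bytes are already most-significant first: 0x7C54AF3C97556305.
0x7C54AF3C97556305 = 8958978233518613253.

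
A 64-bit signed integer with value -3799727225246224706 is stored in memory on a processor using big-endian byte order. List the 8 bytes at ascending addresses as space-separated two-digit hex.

CB 44 A8 38 6F D1 6E BE

Two's complement of -3799727225246224706 in 64 bits: 3799727225246224706 = 0x34BB57C7902E9142; invert → 0xCB44A8386FD16EBD; add 1 → 0xCB44A8386FD16EBE.
Split into bytes (most-significant first): CB 44 A8 38 6F D1 6E BE.
In big-endian order the high byte comes first in memory.
So the memory order matches the most-significant-first order: CB 44 A8 38 6F D1 6E BE.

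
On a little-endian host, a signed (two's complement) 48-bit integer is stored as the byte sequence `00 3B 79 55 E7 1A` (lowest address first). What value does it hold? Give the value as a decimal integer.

29580873775872

Little-endian stores the least-significant byte at the lowest address.
Reassemble most-significant byte first: 1A E7 55 79 3B 00 → 0x1AE755793B00.
0x1AE755793B00 = 29580873775872.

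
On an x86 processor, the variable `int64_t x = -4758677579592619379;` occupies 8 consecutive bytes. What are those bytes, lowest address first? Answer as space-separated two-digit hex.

8D 2A C4 33 F4 C7 F5 BD

Two's complement of -4758677579592619379 in 64 bits: 4758677579592619379 = 0x420A380BCC3BD573; invert → 0xBDF5C7F433C42A8C; add 1 → 0xBDF5C7F433C42A8D.
Split into bytes (most-significant first): BD F5 C7 F4 33 C4 2A 8D.
In little-endian order the low byte comes first in memory.
So at ascending addresses the bytes are 8D 2A C4 33 F4 C7 F5 BD.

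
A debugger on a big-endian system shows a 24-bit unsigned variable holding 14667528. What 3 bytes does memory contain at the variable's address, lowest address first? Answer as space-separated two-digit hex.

DF CF 08

14667528 in hexadecimal, padded to 24 bits, is 0xDFCF08.
Split into bytes (most-significant first): DF CF 08.
Big-endian stores the most-significant byte at the lowest address.
So the memory order matches the most-significant-first order: DF CF 08.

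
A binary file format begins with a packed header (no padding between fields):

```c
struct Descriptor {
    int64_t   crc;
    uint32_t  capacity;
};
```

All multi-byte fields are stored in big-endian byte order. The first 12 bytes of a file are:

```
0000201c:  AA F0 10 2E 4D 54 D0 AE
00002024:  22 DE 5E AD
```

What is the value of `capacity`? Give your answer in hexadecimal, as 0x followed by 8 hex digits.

0x22DE5EAD

`capacity` follows `crc` (8 bytes), so it starts at byte offset 8 and occupies 4 bytes.
Bytes at offsets 8..11: 22 DE 5E AD.
In big-endian order the high byte comes first in memory.
The bytes are already most-significant first: 0x22DE5EAD.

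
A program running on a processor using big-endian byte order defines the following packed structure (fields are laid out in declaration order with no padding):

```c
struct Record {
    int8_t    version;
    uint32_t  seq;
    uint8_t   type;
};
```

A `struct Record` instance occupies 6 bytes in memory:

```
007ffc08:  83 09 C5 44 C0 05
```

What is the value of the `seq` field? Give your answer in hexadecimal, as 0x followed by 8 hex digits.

`seq` follows `version` (1 byte), so it starts at byte offset 1 and occupies 4 bytes.
Bytes at offsets 1..4: 09 C5 44 C0.
In big-endian order the high byte comes first in memory.
The bytes are already most-significant first: 0x09C544C0.

0x09C544C0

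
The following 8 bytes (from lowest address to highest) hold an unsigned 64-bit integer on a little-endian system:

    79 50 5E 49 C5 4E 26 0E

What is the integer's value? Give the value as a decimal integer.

1019588974892437625

Little-endian stores the least-significant byte at the lowest address.
Reassemble most-significant byte first: 0E 26 4E C5 49 5E 50 79 → 0x0E264EC5495E5079.
0x0E264EC5495E5079 = 1019588974892437625.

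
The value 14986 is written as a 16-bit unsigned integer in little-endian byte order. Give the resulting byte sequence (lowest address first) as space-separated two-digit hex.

8A 3A

14986 in hexadecimal, padded to 16 bits, is 0x3A8A.
Split into bytes (most-significant first): 3A 8A.
Little-endian stores the least-significant byte at the lowest address.
So at ascending addresses the bytes are 8A 3A.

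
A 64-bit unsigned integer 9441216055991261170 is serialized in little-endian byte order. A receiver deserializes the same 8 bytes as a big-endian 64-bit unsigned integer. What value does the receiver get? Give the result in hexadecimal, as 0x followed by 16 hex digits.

0xF2D71231FBEF0583

9441216055991261170 in 64-bit hexadecimal is 0x8305EFFB3112D7F2.
Stored little-endian, the bytes at ascending addresses are F2 D7 12 31 FB EF 05 83.
Read back as big-endian, the last byte is least significant, giving 0xF2D71231FBEF0583.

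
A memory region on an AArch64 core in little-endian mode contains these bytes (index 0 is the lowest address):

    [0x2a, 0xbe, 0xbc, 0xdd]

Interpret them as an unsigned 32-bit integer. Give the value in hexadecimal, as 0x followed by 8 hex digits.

Little-endian: lowest address holds the least-significant byte.
Reassemble most-significant byte first: DD BC BE 2A → 0xDDBCBE2A.

0xDDBCBE2A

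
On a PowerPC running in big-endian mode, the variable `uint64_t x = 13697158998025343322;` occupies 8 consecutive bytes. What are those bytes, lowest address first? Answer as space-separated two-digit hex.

BE 16 15 89 BD 58 91 5A

13697158998025343322 in hexadecimal, padded to 64 bits, is 0xBE161589BD58915A.
Split into bytes (most-significant first): BE 16 15 89 BD 58 91 5A.
Big-endian stores the most-significant byte at the lowest address.
So the memory order matches the most-significant-first order: BE 16 15 89 BD 58 91 5A.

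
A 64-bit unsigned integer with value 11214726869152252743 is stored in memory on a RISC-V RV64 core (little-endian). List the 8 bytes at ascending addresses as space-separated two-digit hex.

47 43 D9 58 AB B6 A2 9B

11214726869152252743 in hexadecimal, padded to 64 bits, is 0x9BA2B6AB58D94347.
Split into bytes (most-significant first): 9B A2 B6 AB 58 D9 43 47.
Little-endian: lowest address holds the least-significant byte.
So at ascending addresses the bytes are 47 43 D9 58 AB B6 A2 9B.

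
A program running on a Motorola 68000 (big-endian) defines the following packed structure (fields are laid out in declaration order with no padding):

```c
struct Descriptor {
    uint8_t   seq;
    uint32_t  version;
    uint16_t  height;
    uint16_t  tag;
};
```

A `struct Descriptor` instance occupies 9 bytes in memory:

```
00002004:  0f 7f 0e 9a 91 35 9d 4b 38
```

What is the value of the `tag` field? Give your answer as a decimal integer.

`tag` follows `seq` (1 B), `version` (4 B), `height` (2 B), so it starts at offset 1 + 4 + 2 = 7 and occupies 2 bytes.
Bytes at offsets 7..8: 4B 38.
In big-endian order the high byte comes first in memory.
The bytes are already most-significant first: 0x4B38.
0x4B38 = 19256.

19256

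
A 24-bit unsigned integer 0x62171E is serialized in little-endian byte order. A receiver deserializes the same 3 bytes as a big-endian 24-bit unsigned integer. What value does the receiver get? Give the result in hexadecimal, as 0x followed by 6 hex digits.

0x1E1762

Stored little-endian, the bytes at ascending addresses are 1E 17 62.
Read back as big-endian, the last byte is least significant, giving 0x1E1762.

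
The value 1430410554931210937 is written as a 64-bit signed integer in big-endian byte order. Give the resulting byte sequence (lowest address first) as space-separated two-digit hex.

1430410554931210937 in hexadecimal, padded to 64 bits, is 0x13D9D6D231A4EAB9.
Split into bytes (most-significant first): 13 D9 D6 D2 31 A4 EA B9.
In big-endian order the high byte comes first in memory.
So the memory order matches the most-significant-first order: 13 D9 D6 D2 31 A4 EA B9.

13 D9 D6 D2 31 A4 EA B9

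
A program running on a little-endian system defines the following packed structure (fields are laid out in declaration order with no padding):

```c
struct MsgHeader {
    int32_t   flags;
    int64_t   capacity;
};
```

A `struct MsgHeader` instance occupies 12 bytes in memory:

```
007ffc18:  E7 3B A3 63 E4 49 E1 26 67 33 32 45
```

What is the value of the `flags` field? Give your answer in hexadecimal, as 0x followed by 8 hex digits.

0x63A33BE7

`flags` is the first field, at byte offset 0, occupying 4 bytes.
Bytes at offsets 0..3: E7 3B A3 63.
Little-endian stores the least-significant byte at the lowest address.
Reassemble most-significant byte first: 63 A3 3B E7 → 0x63A33BE7.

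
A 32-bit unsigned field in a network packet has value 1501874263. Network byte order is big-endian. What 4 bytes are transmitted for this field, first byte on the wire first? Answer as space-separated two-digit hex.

59 84 C8 57

1501874263 in hexadecimal, padded to 32 bits, is 0x5984C857.
Split into bytes (most-significant first): 59 84 C8 57.
Big-endian: lowest address holds the most-significant byte.
So the memory order matches the most-significant-first order: 59 84 C8 57.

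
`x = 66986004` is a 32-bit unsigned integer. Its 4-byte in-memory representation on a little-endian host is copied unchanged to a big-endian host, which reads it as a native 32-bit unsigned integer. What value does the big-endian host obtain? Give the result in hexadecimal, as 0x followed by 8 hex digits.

66986004 in 32-bit hexadecimal is 0x03FE2014.
Stored little-endian, the bytes at ascending addresses are 14 20 FE 03.
Read back as big-endian, the last byte is least significant, giving 0x1420FE03.

0x1420FE03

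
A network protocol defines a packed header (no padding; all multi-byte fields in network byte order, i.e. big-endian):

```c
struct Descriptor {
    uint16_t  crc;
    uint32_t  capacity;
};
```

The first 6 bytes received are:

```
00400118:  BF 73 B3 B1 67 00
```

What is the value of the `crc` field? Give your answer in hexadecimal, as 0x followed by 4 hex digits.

`crc` is the first field, at byte offset 0, occupying 2 bytes.
Bytes at offsets 0..1: BF 73.
Big-endian: lowest address holds the most-significant byte.
The bytes are already most-significant first: 0xBF73.

0xBF73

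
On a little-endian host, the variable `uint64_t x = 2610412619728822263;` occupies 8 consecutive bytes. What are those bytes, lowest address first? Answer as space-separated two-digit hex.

2610412619728822263 in hexadecimal, padded to 64 bits, is 0x243A0C7274221FF7.
Split into bytes (most-significant first): 24 3A 0C 72 74 22 1F F7.
In little-endian order the low byte comes first in memory.
So at ascending addresses the bytes are F7 1F 22 74 72 0C 3A 24.

F7 1F 22 74 72 0C 3A 24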